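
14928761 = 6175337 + 8753424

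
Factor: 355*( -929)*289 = -95310755 = -5^1*17^2*71^1*929^1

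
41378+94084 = 135462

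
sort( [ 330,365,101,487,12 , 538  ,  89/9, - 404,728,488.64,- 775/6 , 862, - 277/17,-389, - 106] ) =[  -  404, - 389,- 775/6,-106,-277/17,89/9,12, 101,330,365,487,488.64,538,728 , 862 ] 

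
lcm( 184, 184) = 184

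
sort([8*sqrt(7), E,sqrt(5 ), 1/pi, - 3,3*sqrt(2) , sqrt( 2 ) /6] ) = [ - 3 , sqrt(2) /6, 1/pi,sqrt(5), E,  3*sqrt(2), 8*sqrt (7 ) ] 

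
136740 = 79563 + 57177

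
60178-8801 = 51377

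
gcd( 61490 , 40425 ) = 55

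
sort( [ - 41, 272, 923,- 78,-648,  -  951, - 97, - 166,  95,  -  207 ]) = [-951, - 648, - 207,  -  166 ,  -  97, - 78, - 41,95 , 272,  923 ]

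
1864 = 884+980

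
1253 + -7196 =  - 5943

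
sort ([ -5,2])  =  [ - 5,2]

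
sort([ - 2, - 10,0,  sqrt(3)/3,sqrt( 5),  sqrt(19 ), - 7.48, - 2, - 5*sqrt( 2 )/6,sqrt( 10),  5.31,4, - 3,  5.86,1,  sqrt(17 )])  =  [  -  10,  -  7.48,  -  3, - 2, - 2, - 5*sqrt(2 )/6,  0,  sqrt( 3) /3,1 , sqrt( 5), sqrt( 10),4, sqrt(17 ),sqrt( 19 ),5.31, 5.86]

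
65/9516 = 5/732 = 0.01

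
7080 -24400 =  - 17320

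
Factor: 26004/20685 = 44/35 = 2^2*5^ (- 1)*7^(  -  1)*11^1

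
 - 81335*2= -162670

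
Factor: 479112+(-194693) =37^1*7687^1 = 284419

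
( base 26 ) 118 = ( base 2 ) 1011000110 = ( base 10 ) 710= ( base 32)M6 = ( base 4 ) 23012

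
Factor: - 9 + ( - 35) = - 2^2*11^1 = - 44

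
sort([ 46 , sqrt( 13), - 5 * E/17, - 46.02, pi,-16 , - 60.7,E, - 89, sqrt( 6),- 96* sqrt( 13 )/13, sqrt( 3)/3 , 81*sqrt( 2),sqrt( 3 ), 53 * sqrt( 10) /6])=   [-89,  -  60.7, - 46.02  ,-96*sqrt(13 )/13, - 16, - 5*E/17, sqrt( 3)/3, sqrt(3 ),  sqrt( 6 ),E,pi , sqrt(13), 53*sqrt( 10 ) /6,46, 81*sqrt (2)]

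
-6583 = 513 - 7096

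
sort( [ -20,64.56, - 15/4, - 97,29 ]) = [  -  97,- 20, - 15/4 , 29,64.56 ] 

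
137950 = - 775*( - 178 ) 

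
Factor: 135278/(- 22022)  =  -7^( - 1 )*43^1 = - 43/7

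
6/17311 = 6/17311=0.00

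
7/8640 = 7/8640 = 0.00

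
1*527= 527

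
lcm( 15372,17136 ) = 1045296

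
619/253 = 619/253 =2.45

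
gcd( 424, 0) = 424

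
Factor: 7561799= 7^1*31^1*34847^1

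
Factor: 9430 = 2^1*5^1 * 23^1*41^1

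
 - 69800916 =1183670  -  70984586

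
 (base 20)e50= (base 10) 5700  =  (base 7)22422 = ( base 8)13104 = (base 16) 1644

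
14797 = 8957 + 5840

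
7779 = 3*2593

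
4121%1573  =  975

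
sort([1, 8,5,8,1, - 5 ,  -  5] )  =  [-5 , - 5,  1, 1, 5,8,8]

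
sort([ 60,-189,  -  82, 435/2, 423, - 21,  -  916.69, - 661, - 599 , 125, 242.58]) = [ - 916.69, - 661,  -  599,-189, - 82, - 21, 60, 125,435/2, 242.58,  423]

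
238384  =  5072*47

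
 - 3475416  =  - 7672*453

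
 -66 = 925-991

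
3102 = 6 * 517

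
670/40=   16 + 3/4 = 16.75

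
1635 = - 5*( - 327 )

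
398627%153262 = 92103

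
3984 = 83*48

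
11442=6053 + 5389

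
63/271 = 63/271=0.23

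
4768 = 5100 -332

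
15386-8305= 7081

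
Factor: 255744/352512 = 37/51 = 3^( - 1)*17^(-1 )*37^1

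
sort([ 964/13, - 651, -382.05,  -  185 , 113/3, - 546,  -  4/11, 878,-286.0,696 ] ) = [  -  651,- 546,-382.05,-286.0,  -  185, - 4/11, 113/3,964/13,696, 878] 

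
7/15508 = 7/15508 = 0.00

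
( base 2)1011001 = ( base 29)32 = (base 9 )108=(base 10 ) 89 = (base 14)65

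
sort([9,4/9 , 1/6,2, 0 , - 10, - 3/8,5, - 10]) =[ - 10, - 10, - 3/8, 0, 1/6, 4/9,  2,5,9 ] 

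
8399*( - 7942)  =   - 66704858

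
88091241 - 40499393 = 47591848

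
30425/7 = 30425/7  =  4346.43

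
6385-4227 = 2158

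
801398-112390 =689008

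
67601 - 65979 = 1622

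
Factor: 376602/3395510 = 3^1*5^(-1)*23^1*457^(-1 )*743^( - 1)*2729^1 = 188301/1697755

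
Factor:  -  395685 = -3^4 * 5^1*977^1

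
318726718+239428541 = 558155259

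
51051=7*7293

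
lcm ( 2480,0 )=0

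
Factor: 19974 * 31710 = 633375540  =  2^2*3^2 * 5^1*7^1*151^1 *3329^1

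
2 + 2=4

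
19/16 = 1+3/16=1.19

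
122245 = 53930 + 68315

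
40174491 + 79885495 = 120059986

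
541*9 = 4869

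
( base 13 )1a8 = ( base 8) 463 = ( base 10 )307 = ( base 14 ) 17d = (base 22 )dl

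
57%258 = 57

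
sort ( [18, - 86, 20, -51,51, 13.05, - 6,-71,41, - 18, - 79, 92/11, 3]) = [-86, - 79,-71,-51 , - 18, - 6, 3, 92/11,13.05, 18 , 20,  41, 51 ] 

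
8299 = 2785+5514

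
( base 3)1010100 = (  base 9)1110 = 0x333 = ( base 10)819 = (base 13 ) 4B0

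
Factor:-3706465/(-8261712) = 2^( - 4) * 3^(- 2) * 5^1*7^1 *57373^( - 1) * 105899^1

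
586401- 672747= - 86346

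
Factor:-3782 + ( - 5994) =- 9776 = - 2^4*13^1 *47^1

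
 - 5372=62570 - 67942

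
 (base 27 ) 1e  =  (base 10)41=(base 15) 2b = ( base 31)1a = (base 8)51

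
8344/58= 143 + 25/29 = 143.86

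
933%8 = 5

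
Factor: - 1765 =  - 5^1*353^1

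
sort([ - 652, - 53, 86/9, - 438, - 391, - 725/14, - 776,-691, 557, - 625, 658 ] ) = [ - 776, - 691, - 652 , - 625, - 438,-391, - 53, - 725/14, 86/9,557 , 658]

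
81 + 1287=1368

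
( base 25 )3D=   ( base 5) 323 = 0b1011000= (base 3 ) 10021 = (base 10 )88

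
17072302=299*57098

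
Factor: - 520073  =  -520073^1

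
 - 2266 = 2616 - 4882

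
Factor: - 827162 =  - 2^1*7^1*59083^1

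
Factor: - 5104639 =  - 229^1*22291^1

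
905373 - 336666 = 568707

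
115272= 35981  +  79291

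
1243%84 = 67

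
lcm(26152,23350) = 653800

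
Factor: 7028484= 2^2*3^1*293^1*1999^1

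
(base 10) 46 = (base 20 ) 26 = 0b101110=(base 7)64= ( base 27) 1j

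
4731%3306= 1425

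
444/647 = 444/647 = 0.69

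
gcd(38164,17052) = 812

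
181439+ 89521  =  270960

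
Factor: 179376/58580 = 2^2*3^1 *5^(-1 ) * 29^(  -  1 )*37^1 = 444/145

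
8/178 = 4/89 = 0.04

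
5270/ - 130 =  - 41 + 6/13 = - 40.54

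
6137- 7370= - 1233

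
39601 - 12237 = 27364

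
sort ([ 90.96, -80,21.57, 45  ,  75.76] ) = [- 80,21.57, 45, 75.76, 90.96]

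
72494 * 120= 8699280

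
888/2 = 444 =444.00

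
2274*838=1905612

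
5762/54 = 2881/27=106.70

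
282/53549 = 282/53549 = 0.01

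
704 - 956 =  - 252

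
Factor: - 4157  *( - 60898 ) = 253152986 = 2^1*4157^1*30449^1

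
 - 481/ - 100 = 481/100 = 4.81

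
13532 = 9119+4413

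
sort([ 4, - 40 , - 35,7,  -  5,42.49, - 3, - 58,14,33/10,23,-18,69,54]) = [ - 58,  -  40, - 35, - 18, - 5, - 3 , 33/10, 4,7, 14,23 , 42.49,54, 69]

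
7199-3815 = 3384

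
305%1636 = 305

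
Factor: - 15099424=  - 2^5 *389^1*1213^1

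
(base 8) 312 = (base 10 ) 202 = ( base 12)14a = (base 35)5r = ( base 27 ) 7d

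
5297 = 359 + 4938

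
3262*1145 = 3734990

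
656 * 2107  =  1382192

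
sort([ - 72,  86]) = [ - 72, 86 ]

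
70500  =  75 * 940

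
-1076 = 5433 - 6509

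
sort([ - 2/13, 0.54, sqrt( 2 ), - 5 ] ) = [ - 5,- 2/13, 0.54, sqrt( 2)]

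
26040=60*434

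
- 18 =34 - 52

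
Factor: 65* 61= 5^1*13^1*61^1= 3965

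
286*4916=1405976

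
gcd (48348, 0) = 48348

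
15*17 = 255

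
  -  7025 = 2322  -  9347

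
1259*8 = 10072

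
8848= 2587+6261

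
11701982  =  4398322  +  7303660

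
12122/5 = 2424 +2/5  =  2424.40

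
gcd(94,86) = 2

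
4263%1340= 243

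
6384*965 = 6160560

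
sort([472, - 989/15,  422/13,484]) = [ - 989/15,422/13, 472 , 484 ]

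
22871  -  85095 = -62224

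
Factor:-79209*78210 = - 2^1 * 3^4 * 5^1*11^1*13^1 * 79^1 * 677^1= - 6194935890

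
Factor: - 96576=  - 2^6*3^1*503^1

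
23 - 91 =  - 68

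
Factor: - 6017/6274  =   - 2^( - 1 )*11^1*547^1*3137^( - 1 ) 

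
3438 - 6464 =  - 3026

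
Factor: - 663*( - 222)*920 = 2^4*3^2*5^1 * 13^1*17^1*23^1*37^1  =  135411120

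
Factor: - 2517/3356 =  - 3/4 = - 2^( - 2)*3^1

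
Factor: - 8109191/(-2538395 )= 5^( - 1)*23^(  -  1 )* 22073^( - 1) * 8109191^1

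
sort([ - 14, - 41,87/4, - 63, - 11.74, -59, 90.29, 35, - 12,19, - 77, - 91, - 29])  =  [ - 91,-77 , - 63, - 59, - 41, - 29, - 14, - 12,- 11.74, 19,87/4, 35,90.29 ]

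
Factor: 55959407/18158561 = 7^1*191^( - 1)*461^1*17341^1*95071^( - 1 )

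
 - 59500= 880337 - 939837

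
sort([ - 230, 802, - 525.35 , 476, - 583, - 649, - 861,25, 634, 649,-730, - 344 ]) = [ - 861, - 730, - 649,  -  583, - 525.35, - 344, - 230, 25,476 , 634 , 649, 802]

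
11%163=11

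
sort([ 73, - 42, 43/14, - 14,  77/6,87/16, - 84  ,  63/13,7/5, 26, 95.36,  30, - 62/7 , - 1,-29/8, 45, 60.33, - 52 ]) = [- 84,- 52 , - 42, - 14, - 62/7, - 29/8, - 1,7/5, 43/14,63/13,87/16, 77/6, 26, 30 , 45 , 60.33 , 73,95.36]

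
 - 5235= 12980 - 18215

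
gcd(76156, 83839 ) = 1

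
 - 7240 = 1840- 9080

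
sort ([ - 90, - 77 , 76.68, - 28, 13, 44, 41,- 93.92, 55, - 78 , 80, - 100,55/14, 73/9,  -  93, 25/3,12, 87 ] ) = [ - 100, - 93.92, - 93, - 90, - 78, - 77,-28,55/14,  73/9,  25/3, 12,13, 41,  44, 55 , 76.68, 80,87 ] 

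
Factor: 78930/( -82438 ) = - 3^2*5^1*47^( - 1) = - 45/47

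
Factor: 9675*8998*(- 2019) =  - 2^1*3^3 * 5^2 * 11^1 *43^1*  409^1*673^1 = -  175765357350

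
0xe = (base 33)e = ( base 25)e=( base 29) e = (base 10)14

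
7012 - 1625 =5387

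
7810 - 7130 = 680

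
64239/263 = 64239/263 = 244.25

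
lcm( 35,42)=210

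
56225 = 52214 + 4011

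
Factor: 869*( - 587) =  - 510103 = - 11^1*79^1 * 587^1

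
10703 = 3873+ 6830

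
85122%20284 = 3986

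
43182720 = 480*89964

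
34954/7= 34954/7 = 4993.43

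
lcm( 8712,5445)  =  43560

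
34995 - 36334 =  - 1339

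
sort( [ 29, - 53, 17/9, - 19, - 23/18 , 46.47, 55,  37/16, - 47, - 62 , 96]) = [-62, - 53, - 47, - 19,-23/18,17/9, 37/16, 29,46.47,55,96]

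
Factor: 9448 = 2^3*1181^1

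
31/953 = 31/953 = 0.03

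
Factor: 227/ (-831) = -3^(-1) *227^1*277^(  -  1) 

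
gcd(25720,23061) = 1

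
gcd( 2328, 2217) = 3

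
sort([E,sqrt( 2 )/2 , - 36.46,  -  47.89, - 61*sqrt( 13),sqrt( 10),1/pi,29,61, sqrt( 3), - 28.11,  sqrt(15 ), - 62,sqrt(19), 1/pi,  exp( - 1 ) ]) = [- 61*sqrt(13),-62, - 47.89, -36.46,  -  28.11,1/pi, 1/pi,exp(-1), sqrt( 2)/2,  sqrt(3 ), E, sqrt( 10)  ,  sqrt(15 ), sqrt ( 19 ), 29,61]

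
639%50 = 39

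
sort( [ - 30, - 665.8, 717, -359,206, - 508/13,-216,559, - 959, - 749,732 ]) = [ - 959,-749 , - 665.8, - 359,- 216, - 508/13,  -  30, 206,559,  717 , 732]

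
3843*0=0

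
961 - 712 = 249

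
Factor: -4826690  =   - 2^1*5^1*11^2 * 3989^1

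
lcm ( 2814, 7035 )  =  14070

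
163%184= 163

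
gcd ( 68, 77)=1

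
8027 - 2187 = 5840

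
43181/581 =43181/581 =74.32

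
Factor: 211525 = 5^2*  8461^1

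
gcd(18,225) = 9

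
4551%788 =611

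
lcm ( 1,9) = 9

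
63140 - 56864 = 6276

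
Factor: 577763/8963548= 2^(-2)*11^( - 1 )*83^1* 101^ ( - 1)* 2017^( - 1) * 6961^1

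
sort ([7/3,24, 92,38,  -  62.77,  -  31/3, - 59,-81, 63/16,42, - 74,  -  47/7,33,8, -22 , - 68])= [ -81,- 74,  -  68,-62.77, - 59, - 22, - 31/3, - 47/7,7/3,63/16,8 , 24,33,38, 42,92]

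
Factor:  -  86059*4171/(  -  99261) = 3^(-2)*43^1*97^1*269^( - 1 )*2099^1= 8754929/2421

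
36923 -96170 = -59247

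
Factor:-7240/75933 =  - 2^3*3^(-2)*5^1*11^( - 1)*13^(-1 )*59^(-1)*181^1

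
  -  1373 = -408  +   - 965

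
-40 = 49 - 89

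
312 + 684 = 996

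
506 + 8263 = 8769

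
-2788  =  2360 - 5148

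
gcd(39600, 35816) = 88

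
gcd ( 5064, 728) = 8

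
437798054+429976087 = 867774141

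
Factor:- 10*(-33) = 2^1*3^1*5^1 * 11^1  =  330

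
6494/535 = 12 + 74/535 = 12.14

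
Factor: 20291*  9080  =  2^3*5^1*103^1*197^1 * 227^1 = 184242280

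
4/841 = 4/841 = 0.00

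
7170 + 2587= 9757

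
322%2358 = 322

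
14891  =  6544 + 8347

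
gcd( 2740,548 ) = 548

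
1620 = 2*810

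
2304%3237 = 2304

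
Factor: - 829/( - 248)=2^( - 3) *31^(- 1) *829^1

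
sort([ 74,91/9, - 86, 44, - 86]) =[ - 86,- 86, 91/9,44, 74]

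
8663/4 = 2165+3/4 =2165.75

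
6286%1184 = 366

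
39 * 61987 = 2417493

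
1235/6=1235/6 = 205.83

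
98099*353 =34628947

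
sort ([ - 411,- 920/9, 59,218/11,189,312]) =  [ - 411, - 920/9,  218/11 , 59, 189, 312]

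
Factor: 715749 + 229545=945294 = 2^1 * 3^1 * 7^1 * 71^1*317^1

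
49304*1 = 49304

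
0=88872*0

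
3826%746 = 96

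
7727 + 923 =8650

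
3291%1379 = 533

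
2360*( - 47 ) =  - 110920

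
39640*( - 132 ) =  -  5232480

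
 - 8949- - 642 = -8307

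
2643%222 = 201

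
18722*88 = 1647536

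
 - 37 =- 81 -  - 44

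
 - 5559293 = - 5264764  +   - 294529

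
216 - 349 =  - 133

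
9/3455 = 9/3455  =  0.00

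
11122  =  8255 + 2867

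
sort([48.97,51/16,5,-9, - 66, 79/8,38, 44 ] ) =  [ - 66, - 9, 51/16,5,79/8,38, 44,48.97] 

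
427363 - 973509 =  - 546146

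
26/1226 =13/613 = 0.02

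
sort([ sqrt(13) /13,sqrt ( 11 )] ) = [ sqrt( 13) /13,sqrt( 11)]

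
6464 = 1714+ 4750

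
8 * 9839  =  78712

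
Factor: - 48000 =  - 2^7 * 3^1*5^3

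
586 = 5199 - 4613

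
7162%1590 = 802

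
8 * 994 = 7952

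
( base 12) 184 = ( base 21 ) bd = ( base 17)E6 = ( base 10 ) 244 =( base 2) 11110100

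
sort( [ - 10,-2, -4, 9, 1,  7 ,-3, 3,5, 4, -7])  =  [ - 10,-7, - 4 , - 3,-2, 1, 3, 4,5, 7  ,  9] 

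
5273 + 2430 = 7703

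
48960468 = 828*59131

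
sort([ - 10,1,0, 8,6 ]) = [ - 10,0, 1,  6, 8]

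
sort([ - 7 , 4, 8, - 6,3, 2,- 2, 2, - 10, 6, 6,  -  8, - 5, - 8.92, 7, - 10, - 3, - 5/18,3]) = [ - 10, - 10,-8.92, - 8, - 7, -6, - 5,- 3, - 2, - 5/18,2, 2, 3,3,4,6,6, 7, 8] 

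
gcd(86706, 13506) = 6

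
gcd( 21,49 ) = 7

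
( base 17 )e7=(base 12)185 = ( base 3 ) 100002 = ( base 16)F5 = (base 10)245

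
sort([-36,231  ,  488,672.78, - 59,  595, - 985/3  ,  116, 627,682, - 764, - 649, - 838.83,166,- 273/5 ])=[ - 838.83, - 764, - 649, - 985/3, - 59, - 273/5,-36, 116, 166, 231,488, 595,627,672.78,682]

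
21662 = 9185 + 12477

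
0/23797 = 0 = 0.00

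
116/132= 29/33 = 0.88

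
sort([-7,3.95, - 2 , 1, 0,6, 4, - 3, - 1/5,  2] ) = [ - 7, - 3, - 2, - 1/5, 0,1,  2, 3.95 , 4,6 ] 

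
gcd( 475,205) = 5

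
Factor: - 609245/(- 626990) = 103/106 =2^( - 1) * 53^ (-1 )*103^1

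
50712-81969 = - 31257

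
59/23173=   59/23173  =  0.00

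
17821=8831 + 8990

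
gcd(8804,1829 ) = 31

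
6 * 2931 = 17586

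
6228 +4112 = 10340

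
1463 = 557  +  906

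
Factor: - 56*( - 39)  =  2184 = 2^3 * 3^1*7^1*13^1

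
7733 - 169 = 7564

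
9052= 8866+186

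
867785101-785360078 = 82425023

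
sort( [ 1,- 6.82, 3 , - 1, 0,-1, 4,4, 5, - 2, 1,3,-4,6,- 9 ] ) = [ -9, - 6.82, - 4, - 2  , - 1, - 1, 0, 1, 1,3,3 , 4, 4,  5, 6] 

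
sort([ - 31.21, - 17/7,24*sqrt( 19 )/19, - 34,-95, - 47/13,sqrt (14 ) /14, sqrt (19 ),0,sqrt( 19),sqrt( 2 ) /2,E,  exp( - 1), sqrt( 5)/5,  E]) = [-95 ,-34, - 31.21, - 47/13 , - 17/7 , 0, sqrt (14 ) /14,exp( - 1 ), sqrt( 5 ) /5 , sqrt( 2) /2,  E,E , sqrt( 19 ),sqrt( 19 ), 24*sqrt ( 19)/19 ] 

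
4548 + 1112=5660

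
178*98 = 17444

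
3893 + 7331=11224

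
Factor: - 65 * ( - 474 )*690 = 21258900 = 2^2*3^2*5^2*13^1*23^1*79^1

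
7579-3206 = 4373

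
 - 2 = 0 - 2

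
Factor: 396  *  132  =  52272 = 2^4*3^3 * 11^2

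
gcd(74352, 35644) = 4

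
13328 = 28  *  476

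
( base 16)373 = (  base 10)883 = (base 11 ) 733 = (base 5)12013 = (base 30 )TD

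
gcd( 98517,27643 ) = 1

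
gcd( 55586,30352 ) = 2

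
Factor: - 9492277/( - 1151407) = 71^ (  -  1)*16217^ ( - 1)*9492277^1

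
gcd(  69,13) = 1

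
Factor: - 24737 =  - 29^1 * 853^1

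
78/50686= 39/25343 =0.00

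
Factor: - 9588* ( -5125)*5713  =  280728250500 = 2^2*3^1*5^3 * 17^1*29^1*41^1 * 47^1*197^1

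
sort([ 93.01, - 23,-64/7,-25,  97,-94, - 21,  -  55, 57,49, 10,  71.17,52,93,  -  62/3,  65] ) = [  -  94, - 55, - 25,- 23,-21, - 62/3, - 64/7 , 10 , 49, 52,57,  65,71.17,93,93.01, 97] 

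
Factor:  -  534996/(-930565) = 2^2*3^2 * 5^( - 1)* 7^1 * 11^1*193^1*186113^( - 1)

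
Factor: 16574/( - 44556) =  - 8287/22278 = -2^( - 1) * 3^(-1 )  *47^( - 1)  *79^ (-1)*8287^1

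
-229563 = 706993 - 936556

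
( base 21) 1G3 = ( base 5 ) 11110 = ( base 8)1414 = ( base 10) 780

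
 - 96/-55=96/55 =1.75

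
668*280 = 187040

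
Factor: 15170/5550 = 41/15 = 3^( - 1 )*5^( - 1)*41^1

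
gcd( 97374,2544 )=6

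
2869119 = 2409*1191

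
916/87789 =916/87789 = 0.01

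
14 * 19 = 266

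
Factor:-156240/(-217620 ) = 2^2*3^( - 1)*7^1*13^( - 1 ) = 28/39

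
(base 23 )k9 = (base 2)111010101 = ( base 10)469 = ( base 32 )el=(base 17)1AA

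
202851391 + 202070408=404921799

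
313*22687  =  7101031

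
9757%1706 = 1227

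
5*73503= 367515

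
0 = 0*30851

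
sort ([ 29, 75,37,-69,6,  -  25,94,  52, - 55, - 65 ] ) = [-69,- 65 ,-55, -25 , 6,29, 37,  52,75,94 ] 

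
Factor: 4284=2^2 *3^2*7^1*17^1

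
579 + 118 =697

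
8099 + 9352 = 17451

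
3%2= 1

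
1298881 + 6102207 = 7401088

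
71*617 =43807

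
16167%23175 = 16167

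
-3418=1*(  -  3418) 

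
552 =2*276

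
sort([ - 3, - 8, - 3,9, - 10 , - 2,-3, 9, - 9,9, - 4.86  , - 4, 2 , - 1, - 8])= [ - 10,-9, - 8,-8, - 4.86, - 4, - 3 ,-3 , - 3 , - 2, - 1,  2, 9,  9, 9]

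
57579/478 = 120+ 219/478 = 120.46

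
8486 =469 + 8017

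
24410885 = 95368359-70957474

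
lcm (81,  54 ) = 162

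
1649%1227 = 422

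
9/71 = 9/71 = 0.13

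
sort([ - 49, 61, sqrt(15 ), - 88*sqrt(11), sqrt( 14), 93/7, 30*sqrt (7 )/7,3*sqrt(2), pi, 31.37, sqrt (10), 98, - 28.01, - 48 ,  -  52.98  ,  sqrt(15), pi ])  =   [ - 88 * sqrt( 11 ),-52.98,-49, - 48,-28.01,  pi,pi,sqrt(10 ) , sqrt(14 ) , sqrt(15),sqrt( 15 ),3*sqrt( 2),30*sqrt ( 7) /7,93/7, 31.37, 61,98 ] 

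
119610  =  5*23922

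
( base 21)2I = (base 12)50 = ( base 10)60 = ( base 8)74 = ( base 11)55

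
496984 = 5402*92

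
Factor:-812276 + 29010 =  - 2^1 * 11^1*35603^1 = -783266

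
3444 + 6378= 9822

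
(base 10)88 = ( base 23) 3J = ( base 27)37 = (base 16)58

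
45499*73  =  3321427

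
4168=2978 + 1190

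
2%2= 0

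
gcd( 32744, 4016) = 8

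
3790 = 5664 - 1874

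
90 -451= - 361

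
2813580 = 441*6380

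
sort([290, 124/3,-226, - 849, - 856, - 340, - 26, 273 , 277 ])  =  [ - 856,-849, - 340,-226, - 26, 124/3, 273, 277, 290]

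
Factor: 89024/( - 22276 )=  - 22256/5569= - 2^4 * 13^1*107^1*5569^ ( - 1) 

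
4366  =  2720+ 1646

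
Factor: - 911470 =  - 2^1 * 5^1*7^1*29^1*449^1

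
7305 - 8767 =  -  1462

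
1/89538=1/89538=0.00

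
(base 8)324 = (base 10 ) 212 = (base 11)183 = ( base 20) ac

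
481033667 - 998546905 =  - 517513238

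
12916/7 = 1845 + 1/7= 1845.14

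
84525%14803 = 10510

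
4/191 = 4/191 = 0.02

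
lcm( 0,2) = 0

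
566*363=205458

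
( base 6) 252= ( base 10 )104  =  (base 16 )68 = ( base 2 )1101000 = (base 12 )88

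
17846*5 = 89230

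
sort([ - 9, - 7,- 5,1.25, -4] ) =[ - 9, - 7, - 5,  -  4,1.25]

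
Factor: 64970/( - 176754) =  - 3^( - 1 )*5^1*73^1*331^(- 1 ) = - 365/993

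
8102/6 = 4051/3 = 1350.33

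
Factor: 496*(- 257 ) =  - 127472= - 2^4*31^1*257^1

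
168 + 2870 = 3038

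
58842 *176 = 10356192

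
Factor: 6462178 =2^1 * 827^1*3907^1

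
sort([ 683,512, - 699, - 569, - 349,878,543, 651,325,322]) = [  -  699,  -  569, - 349,  322,325, 512,543, 651, 683,878]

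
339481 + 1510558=1850039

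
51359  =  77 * 667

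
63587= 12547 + 51040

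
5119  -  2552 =2567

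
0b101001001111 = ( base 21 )5ke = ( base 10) 2639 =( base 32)2if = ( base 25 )45E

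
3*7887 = 23661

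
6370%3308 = 3062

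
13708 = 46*298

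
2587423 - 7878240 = -5290817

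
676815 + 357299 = 1034114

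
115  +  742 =857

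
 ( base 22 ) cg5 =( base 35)515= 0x1815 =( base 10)6165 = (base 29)79h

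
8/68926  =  4/34463  =  0.00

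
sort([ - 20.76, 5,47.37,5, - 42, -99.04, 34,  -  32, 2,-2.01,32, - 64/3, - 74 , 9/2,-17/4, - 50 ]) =[-99.04, -74, - 50, - 42, - 32, - 64/3, - 20.76, -17/4, - 2.01,  2 , 9/2,5, 5, 32,34, 47.37] 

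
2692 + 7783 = 10475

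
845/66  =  845/66 = 12.80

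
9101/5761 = 1 + 3340/5761 = 1.58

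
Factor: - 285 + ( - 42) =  - 3^1*109^1 =-327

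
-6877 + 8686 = 1809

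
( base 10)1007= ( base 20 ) 2A7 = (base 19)2F0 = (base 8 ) 1757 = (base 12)6bb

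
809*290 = 234610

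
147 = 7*21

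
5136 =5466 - 330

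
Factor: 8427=3^1 * 53^2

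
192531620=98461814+94069806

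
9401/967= 9 + 698/967 = 9.72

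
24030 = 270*89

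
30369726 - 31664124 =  - 1294398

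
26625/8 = 3328 + 1/8 = 3328.12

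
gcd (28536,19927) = 1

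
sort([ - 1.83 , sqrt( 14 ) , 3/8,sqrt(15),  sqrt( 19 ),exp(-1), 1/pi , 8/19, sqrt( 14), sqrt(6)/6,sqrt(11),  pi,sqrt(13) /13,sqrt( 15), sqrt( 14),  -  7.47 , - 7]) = [-7.47, - 7,  -  1.83,sqrt( 13)/13, 1/pi, exp(  -  1 ),3/8, sqrt(6)/6,8/19,pi , sqrt(11 ),sqrt( 14) , sqrt(14),sqrt(14), sqrt( 15 ),sqrt(15), sqrt(19 )] 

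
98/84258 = 49/42129 = 0.00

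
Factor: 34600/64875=8/15 =2^3*3^(-1)*5^( - 1)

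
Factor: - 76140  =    -  2^2*3^4*5^1*47^1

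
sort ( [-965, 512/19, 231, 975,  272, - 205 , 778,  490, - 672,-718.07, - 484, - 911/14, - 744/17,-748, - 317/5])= [ -965, - 748, - 718.07, - 672, - 484,  -  205, -911/14, - 317/5, - 744/17, 512/19, 231, 272, 490,778, 975] 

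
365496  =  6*60916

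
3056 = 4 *764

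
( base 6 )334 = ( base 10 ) 130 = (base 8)202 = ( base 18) 74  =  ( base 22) 5k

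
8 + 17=25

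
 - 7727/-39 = 7727/39 = 198.13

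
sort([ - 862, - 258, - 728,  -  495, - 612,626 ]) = [ - 862,  -  728, - 612,-495,  -  258, 626]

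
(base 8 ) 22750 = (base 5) 302304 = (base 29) BFI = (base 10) 9704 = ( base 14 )3772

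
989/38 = 26 + 1/38 = 26.03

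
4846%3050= 1796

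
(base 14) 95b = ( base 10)1845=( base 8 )3465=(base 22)3hj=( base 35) 1HP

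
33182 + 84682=117864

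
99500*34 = 3383000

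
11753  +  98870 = 110623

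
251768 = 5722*44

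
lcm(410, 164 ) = 820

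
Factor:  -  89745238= - 2^1*11^1*313^1*13033^1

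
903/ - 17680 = - 903/17680  =  - 0.05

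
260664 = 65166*4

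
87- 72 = 15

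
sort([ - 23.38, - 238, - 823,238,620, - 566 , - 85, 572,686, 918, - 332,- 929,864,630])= [-929 ,-823 , - 566,  -  332,  -  238, - 85,  -  23.38,  238,572,620,630,686,864,918 ] 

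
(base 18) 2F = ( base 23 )25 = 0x33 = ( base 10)51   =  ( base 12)43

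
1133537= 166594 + 966943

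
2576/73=2576/73 = 35.29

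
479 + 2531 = 3010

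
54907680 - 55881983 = -974303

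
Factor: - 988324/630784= -2^ ( -11)*7^(  -  1)*11^(-1 )*211^1 * 1171^1 =- 247081/157696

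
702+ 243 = 945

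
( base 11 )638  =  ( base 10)767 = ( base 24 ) 17n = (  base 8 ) 1377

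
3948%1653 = 642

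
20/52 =5/13 = 0.38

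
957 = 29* 33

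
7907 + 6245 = 14152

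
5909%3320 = 2589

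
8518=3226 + 5292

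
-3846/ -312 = 12 + 17/52 = 12.33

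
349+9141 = 9490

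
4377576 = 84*52114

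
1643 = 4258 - 2615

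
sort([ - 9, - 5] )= [ - 9, - 5]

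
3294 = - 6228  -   - 9522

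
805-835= - 30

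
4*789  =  3156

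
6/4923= 2/1641= 0.00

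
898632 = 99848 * 9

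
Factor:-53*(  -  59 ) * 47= 47^1*53^1*59^1  =  146969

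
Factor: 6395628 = 2^2*3^1 * 19^1*28051^1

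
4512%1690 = 1132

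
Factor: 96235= 5^1*19^1*1013^1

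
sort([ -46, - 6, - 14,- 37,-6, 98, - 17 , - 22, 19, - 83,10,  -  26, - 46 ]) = [ - 83,  -  46, - 46, - 37, - 26, - 22, -17, - 14, -6, - 6 , 10 , 19,98]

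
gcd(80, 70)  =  10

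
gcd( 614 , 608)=2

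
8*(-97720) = -781760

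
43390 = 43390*1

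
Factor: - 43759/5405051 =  - 1723^(- 1)*3137^( - 1 ) * 43759^1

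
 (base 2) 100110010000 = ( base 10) 2448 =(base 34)240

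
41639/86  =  41639/86 = 484.17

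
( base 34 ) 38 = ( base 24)4e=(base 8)156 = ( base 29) 3n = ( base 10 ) 110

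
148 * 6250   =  925000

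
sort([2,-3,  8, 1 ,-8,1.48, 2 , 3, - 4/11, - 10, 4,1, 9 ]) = [  -  10,-8, - 3,-4/11,  1,1, 1.48, 2,2, 3,4,  8,9 ] 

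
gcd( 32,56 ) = 8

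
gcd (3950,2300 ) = 50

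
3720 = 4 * 930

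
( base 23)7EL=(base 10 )4046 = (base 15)12eb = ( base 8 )7716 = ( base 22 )87k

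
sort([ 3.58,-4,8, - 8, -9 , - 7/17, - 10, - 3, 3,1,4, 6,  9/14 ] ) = [ - 10,- 9, - 8, - 4, - 3, - 7/17,9/14,  1,3,3.58,4 , 6, 8 ] 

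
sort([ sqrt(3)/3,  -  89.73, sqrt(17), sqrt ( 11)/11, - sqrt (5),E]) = [ - 89.73, - sqrt(5),  sqrt (11 )/11, sqrt( 3 ) /3 , E,  sqrt( 17 )]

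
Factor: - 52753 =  - 71^1 * 743^1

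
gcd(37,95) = 1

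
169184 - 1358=167826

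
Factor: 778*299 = 232622 = 2^1*13^1*23^1*389^1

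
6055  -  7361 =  - 1306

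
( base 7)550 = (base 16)118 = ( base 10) 280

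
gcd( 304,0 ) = 304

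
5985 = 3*1995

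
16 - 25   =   - 9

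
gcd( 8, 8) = 8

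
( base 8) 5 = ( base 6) 5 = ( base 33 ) 5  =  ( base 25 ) 5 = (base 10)5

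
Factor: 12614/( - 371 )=-34 = - 2^1 * 17^1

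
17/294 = 17/294 = 0.06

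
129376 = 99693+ 29683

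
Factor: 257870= 2^1*5^1*107^1*241^1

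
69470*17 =1180990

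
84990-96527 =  - 11537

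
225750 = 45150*5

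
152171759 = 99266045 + 52905714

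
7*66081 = 462567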